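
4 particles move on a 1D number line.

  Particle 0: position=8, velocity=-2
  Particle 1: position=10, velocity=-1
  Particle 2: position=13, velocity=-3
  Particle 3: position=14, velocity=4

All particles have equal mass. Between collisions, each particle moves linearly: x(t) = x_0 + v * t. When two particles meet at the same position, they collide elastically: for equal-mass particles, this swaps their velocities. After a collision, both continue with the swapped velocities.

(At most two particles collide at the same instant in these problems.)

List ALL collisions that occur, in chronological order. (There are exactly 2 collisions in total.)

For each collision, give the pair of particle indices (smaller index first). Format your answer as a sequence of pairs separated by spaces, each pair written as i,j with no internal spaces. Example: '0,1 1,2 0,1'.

Collision at t=3/2: particles 1 and 2 swap velocities; positions: p0=5 p1=17/2 p2=17/2 p3=20; velocities now: v0=-2 v1=-3 v2=-1 v3=4
Collision at t=5: particles 0 and 1 swap velocities; positions: p0=-2 p1=-2 p2=5 p3=34; velocities now: v0=-3 v1=-2 v2=-1 v3=4

Answer: 1,2 0,1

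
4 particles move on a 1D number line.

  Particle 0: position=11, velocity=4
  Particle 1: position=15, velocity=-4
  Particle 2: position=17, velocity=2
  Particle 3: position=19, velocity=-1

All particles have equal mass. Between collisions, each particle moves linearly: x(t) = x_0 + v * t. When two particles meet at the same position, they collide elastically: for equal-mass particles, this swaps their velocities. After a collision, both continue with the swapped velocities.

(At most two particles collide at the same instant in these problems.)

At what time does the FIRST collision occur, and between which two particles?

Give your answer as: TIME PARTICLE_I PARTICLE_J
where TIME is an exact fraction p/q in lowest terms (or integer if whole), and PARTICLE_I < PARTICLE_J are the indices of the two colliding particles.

Pair (0,1): pos 11,15 vel 4,-4 -> gap=4, closing at 8/unit, collide at t=1/2
Pair (1,2): pos 15,17 vel -4,2 -> not approaching (rel speed -6 <= 0)
Pair (2,3): pos 17,19 vel 2,-1 -> gap=2, closing at 3/unit, collide at t=2/3
Earliest collision: t=1/2 between 0 and 1

Answer: 1/2 0 1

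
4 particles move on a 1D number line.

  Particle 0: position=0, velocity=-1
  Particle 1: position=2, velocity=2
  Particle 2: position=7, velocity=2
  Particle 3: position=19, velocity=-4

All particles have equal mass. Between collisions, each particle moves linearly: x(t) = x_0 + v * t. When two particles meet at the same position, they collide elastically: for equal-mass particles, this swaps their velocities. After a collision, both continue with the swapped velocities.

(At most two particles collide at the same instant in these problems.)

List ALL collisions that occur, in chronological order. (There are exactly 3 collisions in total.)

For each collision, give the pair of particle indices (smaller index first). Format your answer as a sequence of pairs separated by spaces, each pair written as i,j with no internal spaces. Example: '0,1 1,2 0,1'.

Answer: 2,3 1,2 0,1

Derivation:
Collision at t=2: particles 2 and 3 swap velocities; positions: p0=-2 p1=6 p2=11 p3=11; velocities now: v0=-1 v1=2 v2=-4 v3=2
Collision at t=17/6: particles 1 and 2 swap velocities; positions: p0=-17/6 p1=23/3 p2=23/3 p3=38/3; velocities now: v0=-1 v1=-4 v2=2 v3=2
Collision at t=19/3: particles 0 and 1 swap velocities; positions: p0=-19/3 p1=-19/3 p2=44/3 p3=59/3; velocities now: v0=-4 v1=-1 v2=2 v3=2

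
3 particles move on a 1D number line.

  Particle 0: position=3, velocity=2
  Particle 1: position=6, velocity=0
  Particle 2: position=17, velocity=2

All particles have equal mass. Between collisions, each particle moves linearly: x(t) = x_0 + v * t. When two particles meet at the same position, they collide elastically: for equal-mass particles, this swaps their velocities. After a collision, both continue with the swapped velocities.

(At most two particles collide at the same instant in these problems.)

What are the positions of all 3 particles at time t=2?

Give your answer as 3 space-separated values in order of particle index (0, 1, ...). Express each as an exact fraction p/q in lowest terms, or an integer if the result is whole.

Collision at t=3/2: particles 0 and 1 swap velocities; positions: p0=6 p1=6 p2=20; velocities now: v0=0 v1=2 v2=2
Advance to t=2 (no further collisions before then); velocities: v0=0 v1=2 v2=2; positions = 6 7 21

Answer: 6 7 21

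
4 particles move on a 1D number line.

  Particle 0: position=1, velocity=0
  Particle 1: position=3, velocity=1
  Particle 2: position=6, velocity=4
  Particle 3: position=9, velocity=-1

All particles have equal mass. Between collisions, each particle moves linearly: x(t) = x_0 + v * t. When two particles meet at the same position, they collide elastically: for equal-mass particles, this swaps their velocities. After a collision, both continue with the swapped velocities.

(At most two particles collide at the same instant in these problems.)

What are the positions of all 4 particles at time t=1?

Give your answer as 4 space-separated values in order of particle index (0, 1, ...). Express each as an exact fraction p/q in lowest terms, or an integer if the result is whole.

Collision at t=3/5: particles 2 and 3 swap velocities; positions: p0=1 p1=18/5 p2=42/5 p3=42/5; velocities now: v0=0 v1=1 v2=-1 v3=4
Advance to t=1 (no further collisions before then); velocities: v0=0 v1=1 v2=-1 v3=4; positions = 1 4 8 10

Answer: 1 4 8 10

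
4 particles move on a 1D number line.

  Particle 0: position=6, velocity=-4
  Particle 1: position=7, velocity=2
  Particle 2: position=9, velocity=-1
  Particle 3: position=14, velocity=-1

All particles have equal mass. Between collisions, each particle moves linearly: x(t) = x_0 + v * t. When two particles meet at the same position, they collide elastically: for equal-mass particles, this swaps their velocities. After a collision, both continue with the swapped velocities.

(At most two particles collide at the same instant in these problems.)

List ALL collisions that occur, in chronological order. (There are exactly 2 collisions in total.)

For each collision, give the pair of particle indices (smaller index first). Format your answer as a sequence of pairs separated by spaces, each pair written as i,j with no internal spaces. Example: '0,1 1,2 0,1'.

Collision at t=2/3: particles 1 and 2 swap velocities; positions: p0=10/3 p1=25/3 p2=25/3 p3=40/3; velocities now: v0=-4 v1=-1 v2=2 v3=-1
Collision at t=7/3: particles 2 and 3 swap velocities; positions: p0=-10/3 p1=20/3 p2=35/3 p3=35/3; velocities now: v0=-4 v1=-1 v2=-1 v3=2

Answer: 1,2 2,3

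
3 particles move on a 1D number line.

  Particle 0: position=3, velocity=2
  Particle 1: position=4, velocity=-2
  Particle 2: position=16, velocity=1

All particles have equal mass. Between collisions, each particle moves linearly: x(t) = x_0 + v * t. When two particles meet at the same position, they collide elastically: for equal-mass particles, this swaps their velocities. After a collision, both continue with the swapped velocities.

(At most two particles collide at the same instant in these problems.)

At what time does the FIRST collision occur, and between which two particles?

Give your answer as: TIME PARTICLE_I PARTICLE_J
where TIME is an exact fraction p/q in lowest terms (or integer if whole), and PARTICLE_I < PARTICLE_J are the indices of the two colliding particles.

Answer: 1/4 0 1

Derivation:
Pair (0,1): pos 3,4 vel 2,-2 -> gap=1, closing at 4/unit, collide at t=1/4
Pair (1,2): pos 4,16 vel -2,1 -> not approaching (rel speed -3 <= 0)
Earliest collision: t=1/4 between 0 and 1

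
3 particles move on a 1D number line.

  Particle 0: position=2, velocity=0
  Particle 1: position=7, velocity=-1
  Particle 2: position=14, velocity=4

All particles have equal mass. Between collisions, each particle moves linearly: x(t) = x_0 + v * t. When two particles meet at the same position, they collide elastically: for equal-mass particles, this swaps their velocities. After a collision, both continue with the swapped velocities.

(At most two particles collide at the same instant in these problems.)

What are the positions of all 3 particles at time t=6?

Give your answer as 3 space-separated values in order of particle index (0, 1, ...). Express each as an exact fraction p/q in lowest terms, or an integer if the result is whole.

Answer: 1 2 38

Derivation:
Collision at t=5: particles 0 and 1 swap velocities; positions: p0=2 p1=2 p2=34; velocities now: v0=-1 v1=0 v2=4
Advance to t=6 (no further collisions before then); velocities: v0=-1 v1=0 v2=4; positions = 1 2 38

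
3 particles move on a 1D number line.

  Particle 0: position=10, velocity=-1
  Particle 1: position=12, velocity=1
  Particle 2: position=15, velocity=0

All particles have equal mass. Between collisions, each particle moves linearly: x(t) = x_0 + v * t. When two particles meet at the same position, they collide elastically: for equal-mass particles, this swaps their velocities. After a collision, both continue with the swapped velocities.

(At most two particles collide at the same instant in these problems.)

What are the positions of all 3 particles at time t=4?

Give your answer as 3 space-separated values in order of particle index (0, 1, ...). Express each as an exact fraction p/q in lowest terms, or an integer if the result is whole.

Answer: 6 15 16

Derivation:
Collision at t=3: particles 1 and 2 swap velocities; positions: p0=7 p1=15 p2=15; velocities now: v0=-1 v1=0 v2=1
Advance to t=4 (no further collisions before then); velocities: v0=-1 v1=0 v2=1; positions = 6 15 16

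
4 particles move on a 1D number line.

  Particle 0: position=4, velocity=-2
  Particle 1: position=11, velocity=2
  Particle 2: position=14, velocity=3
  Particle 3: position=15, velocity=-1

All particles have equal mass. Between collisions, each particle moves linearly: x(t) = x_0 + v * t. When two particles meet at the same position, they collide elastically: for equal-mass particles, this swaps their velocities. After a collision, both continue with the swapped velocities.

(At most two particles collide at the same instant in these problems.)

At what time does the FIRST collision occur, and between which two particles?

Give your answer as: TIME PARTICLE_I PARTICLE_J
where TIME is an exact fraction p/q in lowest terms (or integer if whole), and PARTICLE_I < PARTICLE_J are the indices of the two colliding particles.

Pair (0,1): pos 4,11 vel -2,2 -> not approaching (rel speed -4 <= 0)
Pair (1,2): pos 11,14 vel 2,3 -> not approaching (rel speed -1 <= 0)
Pair (2,3): pos 14,15 vel 3,-1 -> gap=1, closing at 4/unit, collide at t=1/4
Earliest collision: t=1/4 between 2 and 3

Answer: 1/4 2 3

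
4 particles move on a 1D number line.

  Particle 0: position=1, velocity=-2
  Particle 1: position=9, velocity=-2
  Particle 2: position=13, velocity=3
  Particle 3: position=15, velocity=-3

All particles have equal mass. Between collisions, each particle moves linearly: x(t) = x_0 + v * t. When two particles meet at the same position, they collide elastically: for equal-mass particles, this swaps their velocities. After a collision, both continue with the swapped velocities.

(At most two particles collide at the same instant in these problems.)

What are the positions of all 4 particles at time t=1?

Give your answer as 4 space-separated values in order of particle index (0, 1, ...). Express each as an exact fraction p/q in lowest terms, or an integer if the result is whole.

Collision at t=1/3: particles 2 and 3 swap velocities; positions: p0=1/3 p1=25/3 p2=14 p3=14; velocities now: v0=-2 v1=-2 v2=-3 v3=3
Advance to t=1 (no further collisions before then); velocities: v0=-2 v1=-2 v2=-3 v3=3; positions = -1 7 12 16

Answer: -1 7 12 16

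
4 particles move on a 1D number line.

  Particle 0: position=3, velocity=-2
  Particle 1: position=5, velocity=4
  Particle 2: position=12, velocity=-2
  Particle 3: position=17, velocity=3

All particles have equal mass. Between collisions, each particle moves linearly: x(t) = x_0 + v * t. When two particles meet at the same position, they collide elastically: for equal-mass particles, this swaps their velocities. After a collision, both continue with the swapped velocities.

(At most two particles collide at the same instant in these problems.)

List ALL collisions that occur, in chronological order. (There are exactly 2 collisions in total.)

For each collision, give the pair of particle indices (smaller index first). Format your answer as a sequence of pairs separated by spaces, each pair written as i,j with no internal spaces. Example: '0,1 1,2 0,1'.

Collision at t=7/6: particles 1 and 2 swap velocities; positions: p0=2/3 p1=29/3 p2=29/3 p3=41/2; velocities now: v0=-2 v1=-2 v2=4 v3=3
Collision at t=12: particles 2 and 3 swap velocities; positions: p0=-21 p1=-12 p2=53 p3=53; velocities now: v0=-2 v1=-2 v2=3 v3=4

Answer: 1,2 2,3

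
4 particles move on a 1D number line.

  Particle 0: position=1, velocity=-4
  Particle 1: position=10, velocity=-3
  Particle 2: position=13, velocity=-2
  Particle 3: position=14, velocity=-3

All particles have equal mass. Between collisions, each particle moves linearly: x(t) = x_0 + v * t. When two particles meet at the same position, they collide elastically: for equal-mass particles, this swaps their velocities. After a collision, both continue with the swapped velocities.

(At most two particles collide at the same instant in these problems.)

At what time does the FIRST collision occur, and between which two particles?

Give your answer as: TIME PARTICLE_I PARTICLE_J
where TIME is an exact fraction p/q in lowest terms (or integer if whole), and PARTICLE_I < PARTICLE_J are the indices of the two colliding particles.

Pair (0,1): pos 1,10 vel -4,-3 -> not approaching (rel speed -1 <= 0)
Pair (1,2): pos 10,13 vel -3,-2 -> not approaching (rel speed -1 <= 0)
Pair (2,3): pos 13,14 vel -2,-3 -> gap=1, closing at 1/unit, collide at t=1
Earliest collision: t=1 between 2 and 3

Answer: 1 2 3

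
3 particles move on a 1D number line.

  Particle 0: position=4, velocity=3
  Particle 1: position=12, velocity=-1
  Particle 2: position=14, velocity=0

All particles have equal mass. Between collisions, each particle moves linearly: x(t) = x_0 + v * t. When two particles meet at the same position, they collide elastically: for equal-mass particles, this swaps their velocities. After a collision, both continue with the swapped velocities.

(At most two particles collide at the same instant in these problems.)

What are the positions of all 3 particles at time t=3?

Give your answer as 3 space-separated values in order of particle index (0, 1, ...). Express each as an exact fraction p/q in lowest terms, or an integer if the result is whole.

Collision at t=2: particles 0 and 1 swap velocities; positions: p0=10 p1=10 p2=14; velocities now: v0=-1 v1=3 v2=0
Advance to t=3 (no further collisions before then); velocities: v0=-1 v1=3 v2=0; positions = 9 13 14

Answer: 9 13 14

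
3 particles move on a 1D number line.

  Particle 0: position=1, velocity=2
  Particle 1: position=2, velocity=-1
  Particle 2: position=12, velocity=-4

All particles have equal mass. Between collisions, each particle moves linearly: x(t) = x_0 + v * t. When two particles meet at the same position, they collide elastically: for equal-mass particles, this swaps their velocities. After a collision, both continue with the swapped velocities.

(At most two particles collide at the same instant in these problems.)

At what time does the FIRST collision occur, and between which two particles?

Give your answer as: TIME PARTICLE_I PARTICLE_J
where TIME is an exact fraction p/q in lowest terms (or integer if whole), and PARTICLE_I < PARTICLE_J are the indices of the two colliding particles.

Pair (0,1): pos 1,2 vel 2,-1 -> gap=1, closing at 3/unit, collide at t=1/3
Pair (1,2): pos 2,12 vel -1,-4 -> gap=10, closing at 3/unit, collide at t=10/3
Earliest collision: t=1/3 between 0 and 1

Answer: 1/3 0 1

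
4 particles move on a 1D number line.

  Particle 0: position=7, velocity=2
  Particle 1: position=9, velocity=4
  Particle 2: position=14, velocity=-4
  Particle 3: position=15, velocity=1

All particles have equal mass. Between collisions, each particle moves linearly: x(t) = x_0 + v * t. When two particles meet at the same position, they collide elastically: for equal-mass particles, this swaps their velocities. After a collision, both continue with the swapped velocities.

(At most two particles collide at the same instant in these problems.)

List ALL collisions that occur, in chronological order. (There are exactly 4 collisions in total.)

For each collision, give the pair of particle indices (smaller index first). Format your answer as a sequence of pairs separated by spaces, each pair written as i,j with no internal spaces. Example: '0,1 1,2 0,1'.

Answer: 1,2 0,1 2,3 1,2

Derivation:
Collision at t=5/8: particles 1 and 2 swap velocities; positions: p0=33/4 p1=23/2 p2=23/2 p3=125/8; velocities now: v0=2 v1=-4 v2=4 v3=1
Collision at t=7/6: particles 0 and 1 swap velocities; positions: p0=28/3 p1=28/3 p2=41/3 p3=97/6; velocities now: v0=-4 v1=2 v2=4 v3=1
Collision at t=2: particles 2 and 3 swap velocities; positions: p0=6 p1=11 p2=17 p3=17; velocities now: v0=-4 v1=2 v2=1 v3=4
Collision at t=8: particles 1 and 2 swap velocities; positions: p0=-18 p1=23 p2=23 p3=41; velocities now: v0=-4 v1=1 v2=2 v3=4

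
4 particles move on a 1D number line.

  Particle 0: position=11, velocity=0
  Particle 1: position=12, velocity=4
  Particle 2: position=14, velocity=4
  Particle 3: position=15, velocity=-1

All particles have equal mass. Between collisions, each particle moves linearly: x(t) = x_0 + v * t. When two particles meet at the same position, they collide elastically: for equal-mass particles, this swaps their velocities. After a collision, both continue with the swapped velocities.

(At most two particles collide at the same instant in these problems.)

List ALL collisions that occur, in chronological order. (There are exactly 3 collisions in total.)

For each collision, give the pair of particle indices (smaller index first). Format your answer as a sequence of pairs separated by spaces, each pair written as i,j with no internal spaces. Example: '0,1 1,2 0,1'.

Answer: 2,3 1,2 0,1

Derivation:
Collision at t=1/5: particles 2 and 3 swap velocities; positions: p0=11 p1=64/5 p2=74/5 p3=74/5; velocities now: v0=0 v1=4 v2=-1 v3=4
Collision at t=3/5: particles 1 and 2 swap velocities; positions: p0=11 p1=72/5 p2=72/5 p3=82/5; velocities now: v0=0 v1=-1 v2=4 v3=4
Collision at t=4: particles 0 and 1 swap velocities; positions: p0=11 p1=11 p2=28 p3=30; velocities now: v0=-1 v1=0 v2=4 v3=4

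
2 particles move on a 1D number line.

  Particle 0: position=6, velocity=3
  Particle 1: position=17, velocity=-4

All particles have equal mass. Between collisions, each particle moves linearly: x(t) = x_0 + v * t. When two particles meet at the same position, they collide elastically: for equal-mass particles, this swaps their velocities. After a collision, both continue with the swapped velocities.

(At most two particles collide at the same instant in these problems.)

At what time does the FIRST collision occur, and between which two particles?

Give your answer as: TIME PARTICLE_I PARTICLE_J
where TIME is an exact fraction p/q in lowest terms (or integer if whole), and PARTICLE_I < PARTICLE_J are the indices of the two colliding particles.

Answer: 11/7 0 1

Derivation:
Pair (0,1): pos 6,17 vel 3,-4 -> gap=11, closing at 7/unit, collide at t=11/7
Earliest collision: t=11/7 between 0 and 1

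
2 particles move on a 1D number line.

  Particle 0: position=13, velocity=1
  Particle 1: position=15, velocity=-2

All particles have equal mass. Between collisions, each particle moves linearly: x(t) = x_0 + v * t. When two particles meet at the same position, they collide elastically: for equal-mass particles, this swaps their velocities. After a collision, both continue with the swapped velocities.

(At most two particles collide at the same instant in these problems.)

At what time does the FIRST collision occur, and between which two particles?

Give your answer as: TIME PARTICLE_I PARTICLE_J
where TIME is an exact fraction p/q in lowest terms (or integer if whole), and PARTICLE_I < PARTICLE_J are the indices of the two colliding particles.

Answer: 2/3 0 1

Derivation:
Pair (0,1): pos 13,15 vel 1,-2 -> gap=2, closing at 3/unit, collide at t=2/3
Earliest collision: t=2/3 between 0 and 1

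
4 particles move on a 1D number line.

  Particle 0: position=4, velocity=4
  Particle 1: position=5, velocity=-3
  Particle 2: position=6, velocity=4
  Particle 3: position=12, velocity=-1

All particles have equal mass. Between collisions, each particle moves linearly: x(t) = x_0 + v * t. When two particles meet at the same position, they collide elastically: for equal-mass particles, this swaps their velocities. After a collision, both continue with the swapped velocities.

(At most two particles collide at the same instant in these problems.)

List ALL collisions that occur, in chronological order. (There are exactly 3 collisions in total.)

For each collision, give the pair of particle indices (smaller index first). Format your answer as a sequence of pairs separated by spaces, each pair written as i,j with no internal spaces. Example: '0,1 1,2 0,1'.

Collision at t=1/7: particles 0 and 1 swap velocities; positions: p0=32/7 p1=32/7 p2=46/7 p3=83/7; velocities now: v0=-3 v1=4 v2=4 v3=-1
Collision at t=6/5: particles 2 and 3 swap velocities; positions: p0=7/5 p1=44/5 p2=54/5 p3=54/5; velocities now: v0=-3 v1=4 v2=-1 v3=4
Collision at t=8/5: particles 1 and 2 swap velocities; positions: p0=1/5 p1=52/5 p2=52/5 p3=62/5; velocities now: v0=-3 v1=-1 v2=4 v3=4

Answer: 0,1 2,3 1,2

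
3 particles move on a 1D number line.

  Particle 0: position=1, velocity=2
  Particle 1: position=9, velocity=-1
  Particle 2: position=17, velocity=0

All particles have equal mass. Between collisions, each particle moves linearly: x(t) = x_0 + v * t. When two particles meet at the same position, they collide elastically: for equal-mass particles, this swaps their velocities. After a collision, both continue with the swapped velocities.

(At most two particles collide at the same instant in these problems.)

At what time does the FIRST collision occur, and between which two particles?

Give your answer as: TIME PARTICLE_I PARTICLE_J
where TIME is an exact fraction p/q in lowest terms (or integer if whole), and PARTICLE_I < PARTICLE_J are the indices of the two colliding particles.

Answer: 8/3 0 1

Derivation:
Pair (0,1): pos 1,9 vel 2,-1 -> gap=8, closing at 3/unit, collide at t=8/3
Pair (1,2): pos 9,17 vel -1,0 -> not approaching (rel speed -1 <= 0)
Earliest collision: t=8/3 between 0 and 1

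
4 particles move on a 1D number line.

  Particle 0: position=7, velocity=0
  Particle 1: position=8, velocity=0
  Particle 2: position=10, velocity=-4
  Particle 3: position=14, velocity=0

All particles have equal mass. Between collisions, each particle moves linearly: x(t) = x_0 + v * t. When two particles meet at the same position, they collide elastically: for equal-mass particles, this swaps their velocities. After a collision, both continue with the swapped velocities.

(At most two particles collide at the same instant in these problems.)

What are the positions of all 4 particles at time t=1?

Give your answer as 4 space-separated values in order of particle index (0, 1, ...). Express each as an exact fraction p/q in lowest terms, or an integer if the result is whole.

Collision at t=1/2: particles 1 and 2 swap velocities; positions: p0=7 p1=8 p2=8 p3=14; velocities now: v0=0 v1=-4 v2=0 v3=0
Collision at t=3/4: particles 0 and 1 swap velocities; positions: p0=7 p1=7 p2=8 p3=14; velocities now: v0=-4 v1=0 v2=0 v3=0
Advance to t=1 (no further collisions before then); velocities: v0=-4 v1=0 v2=0 v3=0; positions = 6 7 8 14

Answer: 6 7 8 14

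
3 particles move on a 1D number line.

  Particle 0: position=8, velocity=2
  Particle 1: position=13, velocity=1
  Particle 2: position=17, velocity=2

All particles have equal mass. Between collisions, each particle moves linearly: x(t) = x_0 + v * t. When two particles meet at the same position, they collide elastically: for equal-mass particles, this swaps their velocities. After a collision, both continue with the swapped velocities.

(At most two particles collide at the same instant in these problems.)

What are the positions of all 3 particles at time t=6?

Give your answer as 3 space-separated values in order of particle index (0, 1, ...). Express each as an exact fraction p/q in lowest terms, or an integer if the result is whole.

Collision at t=5: particles 0 and 1 swap velocities; positions: p0=18 p1=18 p2=27; velocities now: v0=1 v1=2 v2=2
Advance to t=6 (no further collisions before then); velocities: v0=1 v1=2 v2=2; positions = 19 20 29

Answer: 19 20 29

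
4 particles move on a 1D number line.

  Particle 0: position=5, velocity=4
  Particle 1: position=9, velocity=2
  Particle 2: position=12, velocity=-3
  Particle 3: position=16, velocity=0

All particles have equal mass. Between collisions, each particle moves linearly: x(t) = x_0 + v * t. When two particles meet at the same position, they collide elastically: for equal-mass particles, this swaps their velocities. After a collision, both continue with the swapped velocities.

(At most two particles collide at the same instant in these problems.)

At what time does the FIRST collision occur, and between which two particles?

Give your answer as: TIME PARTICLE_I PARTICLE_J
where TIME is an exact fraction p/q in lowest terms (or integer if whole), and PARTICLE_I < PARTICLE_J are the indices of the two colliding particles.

Pair (0,1): pos 5,9 vel 4,2 -> gap=4, closing at 2/unit, collide at t=2
Pair (1,2): pos 9,12 vel 2,-3 -> gap=3, closing at 5/unit, collide at t=3/5
Pair (2,3): pos 12,16 vel -3,0 -> not approaching (rel speed -3 <= 0)
Earliest collision: t=3/5 between 1 and 2

Answer: 3/5 1 2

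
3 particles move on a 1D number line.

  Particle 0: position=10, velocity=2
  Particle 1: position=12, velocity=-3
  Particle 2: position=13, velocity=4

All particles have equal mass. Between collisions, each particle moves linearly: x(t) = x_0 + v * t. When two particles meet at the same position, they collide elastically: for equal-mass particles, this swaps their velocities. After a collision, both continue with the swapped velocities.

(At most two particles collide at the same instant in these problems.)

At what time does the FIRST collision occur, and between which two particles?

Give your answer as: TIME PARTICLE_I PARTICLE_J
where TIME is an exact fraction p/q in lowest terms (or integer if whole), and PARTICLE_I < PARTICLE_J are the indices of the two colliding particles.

Pair (0,1): pos 10,12 vel 2,-3 -> gap=2, closing at 5/unit, collide at t=2/5
Pair (1,2): pos 12,13 vel -3,4 -> not approaching (rel speed -7 <= 0)
Earliest collision: t=2/5 between 0 and 1

Answer: 2/5 0 1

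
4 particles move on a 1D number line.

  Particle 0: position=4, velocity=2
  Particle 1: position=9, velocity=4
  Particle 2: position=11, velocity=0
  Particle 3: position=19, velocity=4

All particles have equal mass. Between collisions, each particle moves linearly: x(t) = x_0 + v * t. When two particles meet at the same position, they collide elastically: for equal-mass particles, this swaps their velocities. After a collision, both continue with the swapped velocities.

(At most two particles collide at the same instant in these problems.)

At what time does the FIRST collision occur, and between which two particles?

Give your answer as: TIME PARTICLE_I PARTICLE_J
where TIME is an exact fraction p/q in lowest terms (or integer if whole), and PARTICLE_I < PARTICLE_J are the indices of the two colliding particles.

Answer: 1/2 1 2

Derivation:
Pair (0,1): pos 4,9 vel 2,4 -> not approaching (rel speed -2 <= 0)
Pair (1,2): pos 9,11 vel 4,0 -> gap=2, closing at 4/unit, collide at t=1/2
Pair (2,3): pos 11,19 vel 0,4 -> not approaching (rel speed -4 <= 0)
Earliest collision: t=1/2 between 1 and 2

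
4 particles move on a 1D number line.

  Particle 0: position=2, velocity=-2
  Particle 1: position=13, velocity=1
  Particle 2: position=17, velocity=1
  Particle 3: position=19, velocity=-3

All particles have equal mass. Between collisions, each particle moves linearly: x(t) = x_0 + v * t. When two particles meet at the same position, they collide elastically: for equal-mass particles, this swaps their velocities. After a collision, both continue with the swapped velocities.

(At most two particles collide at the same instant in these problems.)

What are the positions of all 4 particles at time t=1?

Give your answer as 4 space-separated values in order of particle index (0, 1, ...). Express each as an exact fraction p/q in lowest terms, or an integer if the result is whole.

Collision at t=1/2: particles 2 and 3 swap velocities; positions: p0=1 p1=27/2 p2=35/2 p3=35/2; velocities now: v0=-2 v1=1 v2=-3 v3=1
Advance to t=1 (no further collisions before then); velocities: v0=-2 v1=1 v2=-3 v3=1; positions = 0 14 16 18

Answer: 0 14 16 18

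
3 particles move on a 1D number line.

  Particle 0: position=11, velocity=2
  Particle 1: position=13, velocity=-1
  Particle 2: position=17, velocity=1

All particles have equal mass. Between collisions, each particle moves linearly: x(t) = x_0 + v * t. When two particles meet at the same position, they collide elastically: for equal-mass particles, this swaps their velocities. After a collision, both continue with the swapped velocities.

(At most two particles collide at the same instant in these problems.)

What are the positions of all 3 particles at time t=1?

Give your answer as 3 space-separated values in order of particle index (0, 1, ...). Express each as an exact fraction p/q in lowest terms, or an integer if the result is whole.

Answer: 12 13 18

Derivation:
Collision at t=2/3: particles 0 and 1 swap velocities; positions: p0=37/3 p1=37/3 p2=53/3; velocities now: v0=-1 v1=2 v2=1
Advance to t=1 (no further collisions before then); velocities: v0=-1 v1=2 v2=1; positions = 12 13 18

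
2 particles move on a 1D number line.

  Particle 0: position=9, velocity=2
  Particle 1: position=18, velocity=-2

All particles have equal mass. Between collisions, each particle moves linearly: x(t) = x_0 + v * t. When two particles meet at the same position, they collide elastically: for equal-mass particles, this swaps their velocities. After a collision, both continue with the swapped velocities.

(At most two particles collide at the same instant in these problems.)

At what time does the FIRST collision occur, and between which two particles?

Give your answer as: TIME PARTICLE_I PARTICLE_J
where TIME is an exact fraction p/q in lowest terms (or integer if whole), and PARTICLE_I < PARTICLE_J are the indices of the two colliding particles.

Answer: 9/4 0 1

Derivation:
Pair (0,1): pos 9,18 vel 2,-2 -> gap=9, closing at 4/unit, collide at t=9/4
Earliest collision: t=9/4 between 0 and 1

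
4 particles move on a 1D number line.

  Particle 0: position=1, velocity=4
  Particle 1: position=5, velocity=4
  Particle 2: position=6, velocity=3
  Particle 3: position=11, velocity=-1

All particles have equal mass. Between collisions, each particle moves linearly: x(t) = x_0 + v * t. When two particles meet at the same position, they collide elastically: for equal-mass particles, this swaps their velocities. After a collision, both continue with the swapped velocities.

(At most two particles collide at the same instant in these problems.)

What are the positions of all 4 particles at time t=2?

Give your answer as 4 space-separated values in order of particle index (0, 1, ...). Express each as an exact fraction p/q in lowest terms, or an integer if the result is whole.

Collision at t=1: particles 1 and 2 swap velocities; positions: p0=5 p1=9 p2=9 p3=10; velocities now: v0=4 v1=3 v2=4 v3=-1
Collision at t=6/5: particles 2 and 3 swap velocities; positions: p0=29/5 p1=48/5 p2=49/5 p3=49/5; velocities now: v0=4 v1=3 v2=-1 v3=4
Collision at t=5/4: particles 1 and 2 swap velocities; positions: p0=6 p1=39/4 p2=39/4 p3=10; velocities now: v0=4 v1=-1 v2=3 v3=4
Collision at t=2: particles 0 and 1 swap velocities; positions: p0=9 p1=9 p2=12 p3=13; velocities now: v0=-1 v1=4 v2=3 v3=4
Advance to t=2 (no further collisions before then); velocities: v0=-1 v1=4 v2=3 v3=4; positions = 9 9 12 13

Answer: 9 9 12 13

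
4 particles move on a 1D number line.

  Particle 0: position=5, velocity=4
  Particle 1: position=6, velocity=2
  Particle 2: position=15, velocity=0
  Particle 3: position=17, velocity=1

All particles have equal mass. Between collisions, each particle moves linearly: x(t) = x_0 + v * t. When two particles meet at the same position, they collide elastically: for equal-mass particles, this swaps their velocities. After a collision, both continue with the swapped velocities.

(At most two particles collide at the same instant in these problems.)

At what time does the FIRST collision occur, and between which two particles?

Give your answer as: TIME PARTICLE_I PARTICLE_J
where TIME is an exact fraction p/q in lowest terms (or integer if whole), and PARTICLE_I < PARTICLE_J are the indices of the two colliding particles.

Pair (0,1): pos 5,6 vel 4,2 -> gap=1, closing at 2/unit, collide at t=1/2
Pair (1,2): pos 6,15 vel 2,0 -> gap=9, closing at 2/unit, collide at t=9/2
Pair (2,3): pos 15,17 vel 0,1 -> not approaching (rel speed -1 <= 0)
Earliest collision: t=1/2 between 0 and 1

Answer: 1/2 0 1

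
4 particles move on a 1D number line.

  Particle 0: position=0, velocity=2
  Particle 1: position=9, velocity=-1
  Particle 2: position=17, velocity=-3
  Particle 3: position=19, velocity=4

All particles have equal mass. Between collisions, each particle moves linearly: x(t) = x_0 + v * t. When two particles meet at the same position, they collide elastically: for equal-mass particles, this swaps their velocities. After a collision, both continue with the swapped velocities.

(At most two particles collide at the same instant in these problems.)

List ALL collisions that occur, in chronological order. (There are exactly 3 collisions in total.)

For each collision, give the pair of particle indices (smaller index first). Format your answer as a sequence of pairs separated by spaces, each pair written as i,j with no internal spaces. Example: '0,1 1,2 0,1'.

Collision at t=3: particles 0 and 1 swap velocities; positions: p0=6 p1=6 p2=8 p3=31; velocities now: v0=-1 v1=2 v2=-3 v3=4
Collision at t=17/5: particles 1 and 2 swap velocities; positions: p0=28/5 p1=34/5 p2=34/5 p3=163/5; velocities now: v0=-1 v1=-3 v2=2 v3=4
Collision at t=4: particles 0 and 1 swap velocities; positions: p0=5 p1=5 p2=8 p3=35; velocities now: v0=-3 v1=-1 v2=2 v3=4

Answer: 0,1 1,2 0,1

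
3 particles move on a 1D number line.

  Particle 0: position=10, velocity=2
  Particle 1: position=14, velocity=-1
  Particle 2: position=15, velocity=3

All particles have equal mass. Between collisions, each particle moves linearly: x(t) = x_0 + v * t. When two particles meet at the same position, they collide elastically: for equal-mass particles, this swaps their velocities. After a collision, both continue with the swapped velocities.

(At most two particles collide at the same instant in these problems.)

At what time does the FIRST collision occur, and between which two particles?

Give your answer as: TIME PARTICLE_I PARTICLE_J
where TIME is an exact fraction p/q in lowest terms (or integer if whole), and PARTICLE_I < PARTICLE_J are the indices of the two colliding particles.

Pair (0,1): pos 10,14 vel 2,-1 -> gap=4, closing at 3/unit, collide at t=4/3
Pair (1,2): pos 14,15 vel -1,3 -> not approaching (rel speed -4 <= 0)
Earliest collision: t=4/3 between 0 and 1

Answer: 4/3 0 1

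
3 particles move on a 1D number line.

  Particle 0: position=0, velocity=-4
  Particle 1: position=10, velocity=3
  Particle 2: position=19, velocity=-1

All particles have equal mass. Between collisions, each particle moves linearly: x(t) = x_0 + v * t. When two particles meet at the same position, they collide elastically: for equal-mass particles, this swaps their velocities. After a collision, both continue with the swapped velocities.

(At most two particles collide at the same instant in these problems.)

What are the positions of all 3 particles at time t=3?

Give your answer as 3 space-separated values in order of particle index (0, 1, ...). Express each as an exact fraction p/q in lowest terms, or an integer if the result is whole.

Answer: -12 16 19

Derivation:
Collision at t=9/4: particles 1 and 2 swap velocities; positions: p0=-9 p1=67/4 p2=67/4; velocities now: v0=-4 v1=-1 v2=3
Advance to t=3 (no further collisions before then); velocities: v0=-4 v1=-1 v2=3; positions = -12 16 19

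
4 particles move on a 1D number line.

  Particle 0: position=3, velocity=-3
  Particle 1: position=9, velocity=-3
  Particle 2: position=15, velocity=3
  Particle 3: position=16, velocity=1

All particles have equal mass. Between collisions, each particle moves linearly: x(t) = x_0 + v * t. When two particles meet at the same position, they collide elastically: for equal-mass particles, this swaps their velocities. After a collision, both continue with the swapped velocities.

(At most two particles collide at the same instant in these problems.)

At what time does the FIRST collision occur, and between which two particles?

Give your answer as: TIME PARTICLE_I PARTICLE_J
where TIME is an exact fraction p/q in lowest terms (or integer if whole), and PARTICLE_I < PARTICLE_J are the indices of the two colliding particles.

Pair (0,1): pos 3,9 vel -3,-3 -> not approaching (rel speed 0 <= 0)
Pair (1,2): pos 9,15 vel -3,3 -> not approaching (rel speed -6 <= 0)
Pair (2,3): pos 15,16 vel 3,1 -> gap=1, closing at 2/unit, collide at t=1/2
Earliest collision: t=1/2 between 2 and 3

Answer: 1/2 2 3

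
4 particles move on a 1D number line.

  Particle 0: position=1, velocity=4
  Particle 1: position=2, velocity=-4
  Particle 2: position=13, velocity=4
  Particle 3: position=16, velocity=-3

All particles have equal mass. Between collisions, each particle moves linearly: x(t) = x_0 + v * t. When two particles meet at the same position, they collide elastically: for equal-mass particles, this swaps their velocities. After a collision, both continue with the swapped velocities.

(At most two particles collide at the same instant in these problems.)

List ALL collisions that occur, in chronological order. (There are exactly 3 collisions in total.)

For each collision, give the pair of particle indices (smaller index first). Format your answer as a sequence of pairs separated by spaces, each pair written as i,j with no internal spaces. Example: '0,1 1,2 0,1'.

Answer: 0,1 2,3 1,2

Derivation:
Collision at t=1/8: particles 0 and 1 swap velocities; positions: p0=3/2 p1=3/2 p2=27/2 p3=125/8; velocities now: v0=-4 v1=4 v2=4 v3=-3
Collision at t=3/7: particles 2 and 3 swap velocities; positions: p0=2/7 p1=19/7 p2=103/7 p3=103/7; velocities now: v0=-4 v1=4 v2=-3 v3=4
Collision at t=15/7: particles 1 and 2 swap velocities; positions: p0=-46/7 p1=67/7 p2=67/7 p3=151/7; velocities now: v0=-4 v1=-3 v2=4 v3=4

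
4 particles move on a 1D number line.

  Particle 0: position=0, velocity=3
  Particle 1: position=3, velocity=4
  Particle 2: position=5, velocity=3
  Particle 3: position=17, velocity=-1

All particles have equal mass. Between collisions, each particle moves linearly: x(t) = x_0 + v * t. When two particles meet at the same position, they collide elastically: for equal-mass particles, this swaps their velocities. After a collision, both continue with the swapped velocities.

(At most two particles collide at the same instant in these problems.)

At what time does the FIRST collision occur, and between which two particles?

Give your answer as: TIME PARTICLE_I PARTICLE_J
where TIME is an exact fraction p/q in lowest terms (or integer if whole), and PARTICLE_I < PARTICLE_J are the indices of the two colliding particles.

Answer: 2 1 2

Derivation:
Pair (0,1): pos 0,3 vel 3,4 -> not approaching (rel speed -1 <= 0)
Pair (1,2): pos 3,5 vel 4,3 -> gap=2, closing at 1/unit, collide at t=2
Pair (2,3): pos 5,17 vel 3,-1 -> gap=12, closing at 4/unit, collide at t=3
Earliest collision: t=2 between 1 and 2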